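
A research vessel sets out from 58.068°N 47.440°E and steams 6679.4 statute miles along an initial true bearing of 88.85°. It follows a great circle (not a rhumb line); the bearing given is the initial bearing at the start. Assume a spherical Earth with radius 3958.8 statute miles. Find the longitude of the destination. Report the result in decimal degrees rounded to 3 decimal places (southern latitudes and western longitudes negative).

The arc subtends δ = 6679.4/3958.8 = 1.687228 rad at the centre.
With φ₁ = 58.068° = 1.013478 rad and θ = 88.85° = 1.550725 rad:
Applying the spherical law of cosines for sides, sin φ₂ = sin φ₁ cos δ + cos φ₁ sin δ cos θ = -0.088047, so φ₂ = -5.051°.
For the longitude increment, Δλ = atan2( sin θ sin δ cos φ₁, cos δ − sin φ₁ sin φ₂ ) = atan2(0.525226, -0.041446) = 94.512°.
λ₂ = 47.440° + 94.512° = 141.952°.

longitude 141.952°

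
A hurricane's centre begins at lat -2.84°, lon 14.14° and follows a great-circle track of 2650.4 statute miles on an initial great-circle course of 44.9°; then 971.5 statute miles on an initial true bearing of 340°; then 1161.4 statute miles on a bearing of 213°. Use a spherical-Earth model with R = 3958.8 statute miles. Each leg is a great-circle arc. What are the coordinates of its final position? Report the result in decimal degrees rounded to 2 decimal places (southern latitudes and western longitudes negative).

latitude 22.17°, longitude 26.96°

Apply the spherical direct solution leg by leg, carrying full precision between legs.
Leg 1: from (-2.84°, 14.14°), δ = 2650.4/3958.8 = 0.669496 rad, θ = 44.9° → φ = 23.59°, λ = 42.70°.
Leg 2: from (23.59°, 42.70°), δ = 971.5/3958.8 = 0.245403 rad, θ = 340° → φ = 36.69°, λ = 36.75°.
Leg 3: from (36.69°, 36.75°), δ = 1161.4/3958.8 = 0.293372 rad, θ = 213° → φ = 22.17°, λ = 26.96°.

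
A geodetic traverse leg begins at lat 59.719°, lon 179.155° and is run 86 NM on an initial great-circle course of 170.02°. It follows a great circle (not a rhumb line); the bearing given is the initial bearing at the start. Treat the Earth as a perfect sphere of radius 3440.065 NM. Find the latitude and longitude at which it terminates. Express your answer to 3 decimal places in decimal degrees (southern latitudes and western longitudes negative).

Angular distance δ = d/R = 86 / 3440.065 = 0.025000 rad.
With φ₁ = 59.719° = 1.042293 rad and θ = 170.02° = 2.967409 rad:
sin φ₂ = sin φ₁ cos δ + cos φ₁ sin δ cos θ = (0.863563)(0.999688) + (0.504241)(0.024997)(-0.984868) = 0.850879
φ₂ = asin(0.850879) = 1.017657 rad = 58.307°.
Then Δλ = atan2(0.002184, 0.264900) = 0.008246 rad, from sin θ sin δ cos φ₁ over cos δ − sin φ₁ sin φ₂.
λ₂ = λ₁ + Δλ = 179.627°.

latitude 58.307°, longitude 179.627°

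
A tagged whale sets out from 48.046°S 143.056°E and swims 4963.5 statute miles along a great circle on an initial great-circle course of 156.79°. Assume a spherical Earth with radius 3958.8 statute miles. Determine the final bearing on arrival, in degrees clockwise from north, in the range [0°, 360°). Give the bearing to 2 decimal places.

final bearing 27.09°

Central angle δ = d/R = 1.253789 rad.
Converting: φ₁ = -0.838561 rad, θ = 2.736502 rad.
Destination latitude: φ₂ = arcsin( sin φ₁ cos δ + cos φ₁ sin δ cos θ ) = arcsin(-0.815635) = -54.650°.
Δλ = atan2( sin θ sin δ cos φ₁ , cos δ − sin φ₁ sin φ₂ ) = atan2(0.250343, -0.294849) = 2.437648 rad = 139.667°.
λ₂ = 143.056° + 139.667° = 282.723°, normalized to (−180°, 180°] → -77.277°.
The forward bearing on arrival equals the back-azimuth from the destination plus 180°.
Back-azimuth from P₂ (-54.65°, -77.28°) to P₁ (-48.05°, 143.06°), with Δλ' = λ₁ − λ₂ = 220.33°: atan2( sin Δλ' cos φ₁ , cos φ₂ sin φ₁ − sin φ₂ cos φ₁ cos Δλ' ) = 207.09°.
Final bearing = (207.09° + 180°) mod 360° = 27.09°.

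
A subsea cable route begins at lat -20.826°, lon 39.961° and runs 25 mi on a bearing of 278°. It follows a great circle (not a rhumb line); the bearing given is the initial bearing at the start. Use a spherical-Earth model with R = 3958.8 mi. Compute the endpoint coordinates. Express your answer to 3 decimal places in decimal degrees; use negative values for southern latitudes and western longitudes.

latitude -20.775°, longitude 39.578°

Central angle δ = d/R = 0.006315 rad.
Start latitude φ₁ = -0.363482 rad; initial bearing θ = 4.852015 rad.
Destination latitude: φ₂ = arcsin( sin φ₁ cos δ + cos φ₁ sin δ cos θ ) = arcsin(-0.354703) = -20.775°.
Then Δλ = atan2(-0.005845, 0.873872) = -0.006688 rad, from sin θ sin δ cos φ₁ over cos δ − sin φ₁ sin φ₂.
λ₂ = 39.961° + -0.383° = 39.578°.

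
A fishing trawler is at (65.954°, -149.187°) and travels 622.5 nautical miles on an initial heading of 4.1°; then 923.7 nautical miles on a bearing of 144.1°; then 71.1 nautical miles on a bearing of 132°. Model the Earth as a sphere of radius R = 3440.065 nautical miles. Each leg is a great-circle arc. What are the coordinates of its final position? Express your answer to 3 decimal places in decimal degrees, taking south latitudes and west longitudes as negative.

latitude 61.528°, longitude -124.658°

Apply the spherical direct solution leg by leg, carrying full precision between legs.
Leg 1: from (65.954°, -149.187°), δ = 622.5/3440.065 = 0.180956 rad, θ = 4.1° → φ = 76.277°, λ = -146.078°.
Leg 2: from (76.277°, -146.078°), δ = 923.7/3440.065 = 0.268512 rad, θ = 144.1° → φ = 62.333°, λ = -126.504°.
Leg 3: from (62.333°, -126.504°), δ = 71.1/3440.065 = 0.020668 rad, θ = 132° → φ = 61.528°, λ = -124.658°.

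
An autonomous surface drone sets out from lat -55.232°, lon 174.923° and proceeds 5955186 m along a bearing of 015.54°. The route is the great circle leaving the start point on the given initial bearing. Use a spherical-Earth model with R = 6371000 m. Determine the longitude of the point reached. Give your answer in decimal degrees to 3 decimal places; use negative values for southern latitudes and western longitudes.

The arc subtends δ = 5955186/6371000 = 0.934733 rad at the centre.
Converting: φ₁ = -0.963980 rad, θ = 0.271224 rad.
sin φ₂ = sin φ₁ cos δ + cos φ₁ sin δ cos θ = (-0.821468)(0.594033) + (0.570255)(0.804441)(0.963444) = -0.046012
φ₂ = asin(-0.046012) = -0.046029 rad = -2.637°.
Δλ = atan2( sin θ sin δ cos φ₁ , cos δ − sin φ₁ sin φ₂ ) = atan2(0.122901, 0.556235) = 0.217457 rad = 12.459°.
λ₂ = 174.923° + 12.459° = 187.382°, normalized to (−180°, 180°] → -172.618°.

longitude -172.618°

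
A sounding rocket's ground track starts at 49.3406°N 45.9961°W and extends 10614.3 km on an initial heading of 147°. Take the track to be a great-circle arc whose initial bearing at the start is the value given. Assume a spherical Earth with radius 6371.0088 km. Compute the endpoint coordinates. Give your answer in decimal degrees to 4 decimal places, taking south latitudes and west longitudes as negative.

latitude -38.0322°, longitude -2.4982°

The arc subtends δ = 10614.3/6371.0088 = 1.666031 rad at the centre.
Converting: φ₁ = 0.861156 rad, θ = 2.565634 rad.
Destination latitude: φ₂ = arcsin( sin φ₁ cos δ + cos φ₁ sin δ cos θ ) = arcsin(-0.616105) = -38.0322°.
Then Δλ = atan2(0.353258, 0.372284) = 0.759181 rad, from sin θ sin δ cos φ₁ over cos δ − sin φ₁ sin φ₂.
λ₂ = λ₁ + Δλ = -2.4982°.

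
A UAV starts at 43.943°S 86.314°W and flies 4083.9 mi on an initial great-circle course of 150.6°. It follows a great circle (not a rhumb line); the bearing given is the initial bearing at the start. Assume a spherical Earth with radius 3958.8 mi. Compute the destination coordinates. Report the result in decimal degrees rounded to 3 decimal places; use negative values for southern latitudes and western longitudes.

Central angle δ = d/R = 1.031600 rad.
Start latitude φ₁ = -0.766950 rad; initial bearing θ = 2.628466 rad.
Destination latitude: φ₂ = arcsin( sin φ₁ cos δ + cos φ₁ sin δ cos θ ) = arcsin(-0.894602) = -63.457°.
Δλ = atan2( sin θ sin δ cos φ₁ , cos δ − sin φ₁ sin φ₂ ) = atan2(0.303317, -0.107356) = 1.910978 rad = 109.491°.
λ₂ = -86.314° + 109.491° = 23.177°.

latitude -63.457°, longitude 23.177°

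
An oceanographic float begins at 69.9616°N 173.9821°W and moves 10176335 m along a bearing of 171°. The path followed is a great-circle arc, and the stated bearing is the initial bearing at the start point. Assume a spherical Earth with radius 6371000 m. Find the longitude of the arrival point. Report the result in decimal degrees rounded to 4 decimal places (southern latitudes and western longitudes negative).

The arc subtends δ = 10176335/6371000 = 1.597290 rad at the centre.
With φ₁ = 69.9616° = 1.221060 rad and θ = 171° = 2.984513 rad:
Destination latitude: φ₂ = arcsin( sin φ₁ cos δ + cos φ₁ sin δ cos θ ) = arcsin(-0.363199) = -21.2968°.
Then Δλ = atan2(0.053583, 0.314722) = 0.168639 rad, from sin θ sin δ cos φ₁ over cos δ − sin φ₁ sin φ₂.
Hence λ₂ = -173.9821° + 9.6623° = -164.3198°.

longitude -164.3198°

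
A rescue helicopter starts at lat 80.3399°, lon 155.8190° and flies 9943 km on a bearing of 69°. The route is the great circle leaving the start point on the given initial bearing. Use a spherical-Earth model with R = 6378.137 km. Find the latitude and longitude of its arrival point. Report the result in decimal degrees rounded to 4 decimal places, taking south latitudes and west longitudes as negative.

The arc subtends δ = 9943/6378.137 = 1.558919 rad at the centre.
Converting: φ₁ = 1.402196 rad, θ = 1.204277 rad.
Destination latitude: φ₂ = arcsin( sin φ₁ cos δ + cos φ₁ sin δ cos θ ) = arcsin(0.071839) = 4.1196°.
Δλ = atan2( sin θ sin δ cos φ₁ , cos δ − sin φ₁ sin φ₂ ) = atan2(0.156646, -0.058944) = 1.930694 rad = 110.6206°.
λ₂ = 155.8190° + 110.6206° = 266.4396°, normalized to (−180°, 180°] → -93.5604°.

latitude 4.1196°, longitude -93.5604°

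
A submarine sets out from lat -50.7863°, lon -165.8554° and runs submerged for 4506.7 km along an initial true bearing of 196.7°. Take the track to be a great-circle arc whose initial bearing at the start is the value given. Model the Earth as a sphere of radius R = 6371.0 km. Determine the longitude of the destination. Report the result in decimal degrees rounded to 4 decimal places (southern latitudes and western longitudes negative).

The arc subtends δ = 4506.7/6371 = 0.707377 rad at the centre.
Start latitude φ₁ = -0.886388 rad; initial bearing θ = 3.433063 rad.
Applying the spherical law of cosines for sides, sin φ₂ = sin φ₁ cos δ + cos φ₁ sin δ cos θ = -0.982408, so φ₂ = -79.2370°.
Δλ = atan2( sin θ sin δ cos φ₁ , cos δ − sin φ₁ sin φ₂ ) = atan2(-0.118059, -0.001094) = -1.580065 rad = -90.5311°.
λ₂ = -165.8554° + -90.5311° = -256.3865°, normalized to (−180°, 180°] → 103.6135°.

longitude 103.6135°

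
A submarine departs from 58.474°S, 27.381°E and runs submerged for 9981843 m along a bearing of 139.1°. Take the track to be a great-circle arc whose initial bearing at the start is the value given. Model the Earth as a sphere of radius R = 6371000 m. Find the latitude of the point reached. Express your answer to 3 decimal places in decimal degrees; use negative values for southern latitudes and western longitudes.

latitude -23.494°

δ = 9981843/6371000 = 1.566762 rad (89.7689°).
With φ₁ = -58.474° = -1.020564 rad and θ = 139.1° = 2.427753 rad:
sin φ₂ = sin φ₁ cos δ + cos φ₁ sin δ cos θ = (-0.852403)(0.004034) + (0.522885)(0.999992)(-0.755853) = -0.398660
φ₂ = asin(-0.398660) = -0.410055 rad = -23.494°.
Δλ = atan2( sin θ sin δ cos φ₁ , cos δ − sin φ₁ sin φ₂ ) = atan2(0.342352, -0.335785) = 2.346512 rad = 134.445°.
λ₂ = 27.381° + 134.445° = 161.826°.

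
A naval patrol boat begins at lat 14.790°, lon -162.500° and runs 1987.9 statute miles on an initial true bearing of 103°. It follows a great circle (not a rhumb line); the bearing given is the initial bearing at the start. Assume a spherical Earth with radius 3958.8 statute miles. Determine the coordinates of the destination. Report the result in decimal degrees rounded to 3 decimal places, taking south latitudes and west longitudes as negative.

The arc subtends δ = 1987.9/3958.8 = 0.502147 rad at the centre.
Start latitude φ₁ = 0.258134 rad; initial bearing θ = 1.797689 rad.
Applying the spherical law of cosines for sides, sin φ₂ = sin φ₁ cos δ + cos φ₁ sin δ cos θ = 0.119080, so φ₂ = 6.839°.
Then Δλ = atan2(0.453435, 0.846153) = 0.491936 rad, from sin θ sin δ cos φ₁ over cos δ − sin φ₁ sin φ₂.
λ₂ = -162.500° + 28.186° = -134.314°.

latitude 6.839°, longitude -134.314°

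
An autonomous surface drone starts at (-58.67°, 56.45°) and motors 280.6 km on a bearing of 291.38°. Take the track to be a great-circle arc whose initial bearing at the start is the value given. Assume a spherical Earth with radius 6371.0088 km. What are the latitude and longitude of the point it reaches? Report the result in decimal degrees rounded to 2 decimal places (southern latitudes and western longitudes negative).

latitude -57.67°, longitude 52.05°

δ = 280.6/6371.0088 = 0.044043 rad (2.5235°).
With φ₁ = -58.67° = -1.023985 rad and θ = 291.38° = 5.085540 rad:
sin φ₂ = sin φ₁ cos δ + cos φ₁ sin δ cos θ = (-0.854187)(0.999030) + (0.519966)(0.044029)(0.364552) = -0.845012
φ₂ = asin(-0.845012) = -1.006588 rad = -57.67°.
For the longitude increment, Δλ = atan2( sin θ sin δ cos φ₁, cos δ − sin φ₁ sin φ₂ ) = atan2(-0.021318, 0.277232) = -4.40°.
λ₂ = λ₁ + Δλ = 52.05°.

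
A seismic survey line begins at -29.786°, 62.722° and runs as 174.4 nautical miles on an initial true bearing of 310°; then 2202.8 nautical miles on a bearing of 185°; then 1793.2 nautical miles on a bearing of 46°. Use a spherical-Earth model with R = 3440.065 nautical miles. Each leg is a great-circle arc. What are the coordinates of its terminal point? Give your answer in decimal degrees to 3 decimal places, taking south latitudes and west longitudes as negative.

latitude -39.167°, longitude 80.822°

Apply the spherical direct solution leg by leg, carrying full precision between legs.
Leg 1: from (-29.786°, 62.722°), δ = 174.4/3440.065 = 0.050697 rad, θ = 310° → φ = -27.895°, λ = 60.205°.
Leg 2: from (-27.895°, 60.205°), δ = 2202.8/3440.065 = 0.640337 rad, θ = 185° → φ = -64.317°, λ = 53.304°.
Leg 3: from (-64.317°, 53.304°), δ = 1793.2/3440.065 = 0.521269 rad, θ = 46° → φ = -39.167°, λ = 80.822°.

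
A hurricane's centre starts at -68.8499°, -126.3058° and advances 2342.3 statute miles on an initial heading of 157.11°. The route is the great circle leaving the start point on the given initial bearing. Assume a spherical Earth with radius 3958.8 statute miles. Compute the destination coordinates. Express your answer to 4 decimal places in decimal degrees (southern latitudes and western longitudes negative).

latitude -73.6368°, longitude 3.3357°

The arc subtends δ = 2342.3/3958.8 = 0.591669 rad at the centre.
Converting: φ₁ = -1.201657 rad, θ = 2.742087 rad.
sin φ₂ = sin φ₁ cos δ + cos φ₁ sin δ cos θ = (-0.932638)(0.830011) + (0.360812)(0.557747)(-0.921253) = -0.959495
φ₂ = asin(-0.959495) = -1.285204 rad = -73.6368°.
For the longitude increment, Δλ = atan2( sin θ sin δ cos φ₁, cos δ − sin φ₁ sin φ₂ ) = atan2(0.078276, -0.064851) = 129.6415°.
λ₂ = -126.3058° + 129.6415° = 3.3357°.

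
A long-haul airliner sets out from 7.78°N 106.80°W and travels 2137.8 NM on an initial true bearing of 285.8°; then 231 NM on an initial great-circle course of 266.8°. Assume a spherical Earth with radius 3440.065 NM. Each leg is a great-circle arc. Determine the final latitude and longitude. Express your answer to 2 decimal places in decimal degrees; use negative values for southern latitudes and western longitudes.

Apply the spherical direct solution leg by leg, carrying full precision between legs.
Leg 1: from (7.78°, -106.80°), δ = 2137.8/3440.065 = 0.621442 rad, θ = 285.8° → φ = 15.49°, λ = -142.34°.
Leg 2: from (15.49°, -142.34°), δ = 231/3440.065 = 0.067150 rad, θ = 266.8° → φ = 15.24°, λ = -146.33°.

latitude 15.24°, longitude -146.33°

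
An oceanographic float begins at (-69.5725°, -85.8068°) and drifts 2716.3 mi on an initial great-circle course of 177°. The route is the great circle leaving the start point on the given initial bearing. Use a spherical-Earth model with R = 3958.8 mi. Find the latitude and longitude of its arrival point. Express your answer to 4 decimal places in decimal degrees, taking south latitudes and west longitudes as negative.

Central angle δ = d/R = 0.686142 rad.
With φ₁ = -69.5725° = -1.214269 rad and θ = 177° = 3.089233 rad:
sin φ₂ = sin φ₁ cos δ + cos φ₁ sin δ cos θ = (-0.937115)(0.773696) + (0.349022)(0.633557)(-0.998630) = -0.945864
φ₂ = asin(-0.945864) = -1.240246 rad = -71.0609°.
Then Δλ = atan2(0.011573, -0.112687) = 3.039253 rad, from sin θ sin δ cos φ₁ over cos δ − sin φ₁ sin φ₂.
λ₂ = -85.8068° + 174.1364° = 88.3296°.

latitude -71.0609°, longitude 88.3296°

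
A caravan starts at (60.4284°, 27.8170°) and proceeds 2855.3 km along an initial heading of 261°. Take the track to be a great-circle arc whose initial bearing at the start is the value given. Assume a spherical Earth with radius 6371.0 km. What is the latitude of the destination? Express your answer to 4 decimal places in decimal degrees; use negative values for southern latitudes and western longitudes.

latitude 48.6243°

The arc subtends δ = 2855.3/6371 = 0.448171 rad at the centre.
Start latitude φ₁ = 1.054675 rad; initial bearing θ = 4.555309 rad.
Applying the spherical law of cosines for sides, sin φ₂ = sin φ₁ cos δ + cos φ₁ sin δ cos θ = 0.750392, so φ₂ = 48.6243°.
For the longitude increment, Δλ = atan2( sin θ sin δ cos φ₁, cos δ − sin φ₁ sin φ₂ ) = atan2(-0.211214, 0.248595) = -40.3523°.
λ₂ = 27.8170° + -40.3523° = -12.5353°.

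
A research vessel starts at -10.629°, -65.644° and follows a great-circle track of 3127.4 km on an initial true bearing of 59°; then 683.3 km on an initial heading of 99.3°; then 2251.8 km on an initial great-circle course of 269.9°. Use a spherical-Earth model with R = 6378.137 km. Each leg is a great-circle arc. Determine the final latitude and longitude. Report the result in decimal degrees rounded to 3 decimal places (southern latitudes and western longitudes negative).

Apply the spherical direct solution leg by leg, carrying full precision between legs.
Leg 1: from (-10.629°, -65.644°), δ = 3127.4/6378.137 = 0.490331 rad, θ = 59° → φ = 4.339°, λ = -41.764°.
Leg 2: from (4.339°, -41.764°), δ = 683.3/6378.137 = 0.107132 rad, θ = 99.3° → φ = 3.325°, λ = -35.697°.
Leg 3: from (3.325°, -35.697°), δ = 2251.8/6378.137 = 0.353050 rad, θ = 269.9° → φ = 3.085°, λ = -55.956°.

latitude 3.085°, longitude -55.956°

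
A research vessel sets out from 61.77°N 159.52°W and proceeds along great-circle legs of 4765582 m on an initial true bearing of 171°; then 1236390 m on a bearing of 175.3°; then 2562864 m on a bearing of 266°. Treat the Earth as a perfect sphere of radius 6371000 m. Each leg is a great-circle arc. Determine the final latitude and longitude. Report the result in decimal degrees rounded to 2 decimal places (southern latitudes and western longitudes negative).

latitude 5.86°, longitude -175.25°

Apply the spherical direct solution leg by leg, carrying full precision between legs.
Leg 1: from (61.77°, -159.52°), δ = 4765582/6371000 = 0.748012 rad, θ = 171° → φ = 19.15°, λ = -153.05°.
Leg 2: from (19.15°, -153.05°), δ = 1236390/6371000 = 0.194065 rad, θ = 175.3° → φ = 8.07°, λ = -152.14°.
Leg 3: from (8.07°, -152.14°), δ = 2562864/6371000 = 0.402270 rad, θ = 266° → φ = 5.86°, λ = -175.25°.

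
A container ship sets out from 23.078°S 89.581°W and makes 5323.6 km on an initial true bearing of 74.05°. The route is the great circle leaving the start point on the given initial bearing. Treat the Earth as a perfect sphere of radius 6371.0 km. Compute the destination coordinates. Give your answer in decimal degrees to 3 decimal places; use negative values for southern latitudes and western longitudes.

latitude -4.325°, longitude -43.923°

The arc subtends δ = 5323.6/6371 = 0.835599 rad at the centre.
With φ₁ = -23.078° = -0.402787 rad and θ = 74.05° = 1.292416 rad:
Destination latitude: φ₂ = arcsin( sin φ₁ cos δ + cos φ₁ sin δ cos θ ) = arcsin(-0.075410) = -4.325°.
For the longitude increment, Δλ = atan2( sin θ sin δ cos φ₁, cos δ − sin φ₁ sin φ₂ ) = atan2(0.656073, 0.641174) = 45.658°.
λ₂ = -89.581° + 45.658° = -43.923°.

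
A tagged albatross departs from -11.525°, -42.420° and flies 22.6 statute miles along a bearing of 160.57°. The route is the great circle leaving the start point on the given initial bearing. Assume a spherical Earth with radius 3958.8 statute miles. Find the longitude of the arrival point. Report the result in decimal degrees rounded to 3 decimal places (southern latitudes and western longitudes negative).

Angular distance δ = d/R = 22.6 / 3958.8 = 0.005709 rad.
With φ₁ = -11.525° = -0.201149 rad and θ = 160.57° = 2.802475 rad:
Applying the spherical law of cosines for sides, sin φ₂ = sin φ₁ cos δ + cos φ₁ sin δ cos θ = -0.205067, so φ₂ = -11.833°.
Δλ = atan2( sin θ sin δ cos φ₁ , cos δ − sin φ₁ sin φ₂ ) = atan2(0.001861, 0.959012) = 0.001940 rad = 0.111°.
λ₂ = λ₁ + Δλ = -42.309°.

longitude -42.309°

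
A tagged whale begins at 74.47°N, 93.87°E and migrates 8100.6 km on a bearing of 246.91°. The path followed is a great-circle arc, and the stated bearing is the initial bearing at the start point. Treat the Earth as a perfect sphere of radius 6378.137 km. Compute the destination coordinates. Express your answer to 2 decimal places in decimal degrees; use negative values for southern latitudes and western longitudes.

Central angle δ = d/R = 1.270057 rad.
With φ₁ = 74.47° = 1.299747 rad and θ = 246.91° = 4.309392 rad:
Destination latitude: φ₂ = arcsin( sin φ₁ cos δ + cos φ₁ sin δ cos θ ) = arcsin(0.185121) = 10.67°.
For the longitude increment, Δλ = atan2( sin θ sin δ cos φ₁, cos δ − sin φ₁ sin φ₂ ) = atan2(-0.235240, 0.117864) = -63.39°.
λ₂ = 93.87° + -63.39° = 30.48°.

latitude 10.67°, longitude 30.48°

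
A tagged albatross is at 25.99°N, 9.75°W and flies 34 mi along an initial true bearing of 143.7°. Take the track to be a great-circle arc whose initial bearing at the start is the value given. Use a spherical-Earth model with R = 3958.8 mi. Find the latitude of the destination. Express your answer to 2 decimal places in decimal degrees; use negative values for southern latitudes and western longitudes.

Angular distance δ = d/R = 34 / 3958.8 = 0.008588 rad.
With φ₁ = 25.99° = 0.453611 rad and θ = 143.7° = 2.508038 rad:
Applying the spherical law of cosines for sides, sin φ₂ = sin φ₁ cos δ + cos φ₁ sin δ cos θ = 0.431976, so φ₂ = 25.59°.
Δλ = atan2( sin θ sin δ cos φ₁ , cos δ − sin φ₁ sin φ₂ ) = atan2(0.004570, 0.810665) = 0.005638 rad = 0.32°.
λ₂ = λ₁ + Δλ = -9.43°.

latitude 25.59°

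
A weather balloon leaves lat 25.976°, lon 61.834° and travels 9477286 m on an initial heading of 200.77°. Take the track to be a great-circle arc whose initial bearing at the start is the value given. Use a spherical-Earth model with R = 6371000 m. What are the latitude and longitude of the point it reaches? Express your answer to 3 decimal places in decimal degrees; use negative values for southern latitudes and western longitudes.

latitude -53.248°, longitude 25.634°

δ = 9477286/6371000 = 1.487566 rad (85.2313°).
Converting: φ₁ = 0.453367 rad, θ = 3.504098 rad.
Destination latitude: φ₂ = arcsin( sin φ₁ cos δ + cos φ₁ sin δ cos θ ) = arcsin(-0.801233) = -53.248°.
Then Δλ = atan2(-0.317690, 0.434069) = -0.631807 rad, from sin θ sin δ cos φ₁ over cos δ − sin φ₁ sin φ₂.
λ₂ = 61.834° + -36.200° = 25.634°.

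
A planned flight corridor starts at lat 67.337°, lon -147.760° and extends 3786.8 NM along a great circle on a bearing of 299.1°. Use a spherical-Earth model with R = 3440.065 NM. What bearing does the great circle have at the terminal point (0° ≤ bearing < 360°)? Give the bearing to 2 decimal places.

Central angle δ = d/R = 1.100793 rad.
Start latitude φ₁ = 1.175252 rad; initial bearing θ = 5.220280 rad.
Applying the spherical law of cosines for sides, sin φ₂ = sin φ₁ cos δ + cos φ₁ sin δ cos θ = 0.584991, so φ₂ = 35.802°.
For the longitude increment, Δλ = atan2( sin θ sin δ cos φ₁, cos δ − sin φ₁ sin φ₂ ) = atan2(-0.300167, -0.086933) = -106.152°.
λ₂ = -147.760° + -106.152° = -253.912°, normalized to (−180°, 180°] → 106.088°.
The forward bearing on arrival equals the back-azimuth from the destination plus 180°.
Back-azimuth from P₂ (35.80°, 106.09°) to P₁ (67.34°, -147.76°), with Δλ' = λ₁ − λ₂ = -253.85°: atan2( sin Δλ' cos φ₁ , cos φ₂ sin φ₁ − sin φ₂ cos φ₁ cos Δλ' ) = 24.53°.
Final bearing = (24.53° + 180°) mod 360° = 204.53°.

final bearing 204.53°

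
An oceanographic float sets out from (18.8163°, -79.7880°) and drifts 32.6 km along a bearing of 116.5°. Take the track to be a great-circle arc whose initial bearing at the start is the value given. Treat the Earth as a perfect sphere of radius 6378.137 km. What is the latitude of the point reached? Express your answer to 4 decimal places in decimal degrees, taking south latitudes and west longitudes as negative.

latitude 18.6854°

The arc subtends δ = 32.6/6378.137 = 0.005111 rad at the centre.
With φ₁ = 18.8163° = 0.328406 rad and θ = 116.5° = 2.033309 rad:
Applying the spherical law of cosines for sides, sin φ₂ = sin φ₁ cos δ + cos φ₁ sin δ cos θ = 0.320372, so φ₂ = 18.6854°.
Then Δλ = atan2(0.004330, 0.896656) = 0.004829 rad, from sin θ sin δ cos φ₁ over cos δ − sin φ₁ sin φ₂.
λ₂ = λ₁ + Δλ = -79.5113°.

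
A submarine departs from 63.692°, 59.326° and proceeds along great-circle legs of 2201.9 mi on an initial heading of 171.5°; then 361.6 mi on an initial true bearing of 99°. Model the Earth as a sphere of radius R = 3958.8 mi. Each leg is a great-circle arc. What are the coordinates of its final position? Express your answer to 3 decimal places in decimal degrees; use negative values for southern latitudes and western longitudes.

Apply the spherical direct solution leg by leg, carrying full precision between legs.
Leg 1: from (63.692°, 59.326°), δ = 2201.9/3958.8 = 0.556204 rad, θ = 171.5° → φ = 31.997°, λ = 64.606°.
Leg 2: from (31.997°, 64.606°), δ = 361.6/3958.8 = 0.091341 rad, θ = 99° → φ = 31.036°, λ = 70.641°.

latitude 31.036°, longitude 70.641°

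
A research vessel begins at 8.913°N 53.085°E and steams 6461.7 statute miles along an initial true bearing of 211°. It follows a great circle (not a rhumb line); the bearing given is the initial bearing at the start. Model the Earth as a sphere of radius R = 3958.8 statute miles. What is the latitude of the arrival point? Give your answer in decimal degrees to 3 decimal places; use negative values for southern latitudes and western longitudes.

Central angle δ = d/R = 1.632237 rad.
Start latitude φ₁ = 0.155561 rad; initial bearing θ = 3.682645 rad.
Applying the spherical law of cosines for sides, sin φ₂ = sin φ₁ cos δ + cos φ₁ sin δ cos θ = -0.854732, so φ₂ = -58.730°.
Δλ = atan2( sin θ sin δ cos φ₁ , cos δ − sin φ₁ sin φ₂ ) = atan2(-0.507859, 0.071025) = -1.431845 rad = -82.039°.
λ₂ = 53.085° + -82.039° = -28.954°.

latitude -58.730°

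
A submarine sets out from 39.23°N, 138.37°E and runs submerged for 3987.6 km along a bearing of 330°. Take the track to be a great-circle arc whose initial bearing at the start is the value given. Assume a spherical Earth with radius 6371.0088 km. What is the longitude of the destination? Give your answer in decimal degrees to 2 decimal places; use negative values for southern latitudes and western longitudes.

Central angle δ = d/R = 0.625898 rad.
Start latitude φ₁ = 0.684693 rad; initial bearing θ = 5.759587 rad.
sin φ₂ = sin φ₁ cos δ + cos φ₁ sin δ cos θ = (0.632435)(0.810438) + (0.774613)(0.585825)(0.866025) = 0.905541
φ₂ = asin(0.905541) = 1.132653 rad = 64.90°.
Then Δλ = atan2(-0.226894, 0.237742) = -0.762056 rad, from sin θ sin δ cos φ₁ over cos δ − sin φ₁ sin φ₂.
λ₂ = 138.37° + -43.66° = 94.71°.

longitude 94.71°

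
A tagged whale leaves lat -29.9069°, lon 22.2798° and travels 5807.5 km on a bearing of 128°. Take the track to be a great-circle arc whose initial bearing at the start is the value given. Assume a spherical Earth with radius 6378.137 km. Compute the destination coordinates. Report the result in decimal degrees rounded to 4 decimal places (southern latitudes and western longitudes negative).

δ = 5807.5/6378.137 = 0.910532 rad (52.1697°).
With φ₁ = -29.9069° = -0.521974 rad and θ = 128° = 2.234021 rad:
Destination latitude: φ₂ = arcsin( sin φ₁ cos δ + cos φ₁ sin δ cos θ ) = arcsin(-0.727314) = -46.6617°.
Δλ = atan2( sin θ sin δ cos φ₁ , cos δ − sin φ₁ sin φ₂ ) = atan2(0.539515, 0.250692) = 1.135816 rad = 65.0775°.
Hence λ₂ = 22.2798° + 65.0775° = 87.3573°.

latitude -46.6617°, longitude 87.3573°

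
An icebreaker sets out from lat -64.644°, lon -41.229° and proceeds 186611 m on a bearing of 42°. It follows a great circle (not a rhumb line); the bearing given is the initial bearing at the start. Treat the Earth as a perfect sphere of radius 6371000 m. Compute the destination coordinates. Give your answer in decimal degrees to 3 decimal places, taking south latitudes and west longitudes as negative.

δ = 186611/6371000 = 0.029291 rad (1.6782°).
Converting: φ₁ = -1.128251 rad, θ = 0.733038 rad.
Applying the spherical law of cosines for sides, sin φ₂ = sin φ₁ cos δ + cos φ₁ sin δ cos θ = -0.893957, so φ₂ = -63.375°.
Δλ = atan2( sin θ sin δ cos φ₁ , cos δ − sin φ₁ sin φ₂ ) = atan2(0.008392, 0.191734) = 0.043741 rad = 2.506°.
λ₂ = λ₁ + Δλ = -38.723°.

latitude -63.375°, longitude -38.723°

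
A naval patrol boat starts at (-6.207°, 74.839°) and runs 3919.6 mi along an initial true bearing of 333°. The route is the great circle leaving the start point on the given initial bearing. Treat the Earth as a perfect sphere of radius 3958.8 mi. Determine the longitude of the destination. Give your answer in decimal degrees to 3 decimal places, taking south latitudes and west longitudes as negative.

longitude 43.606°

Angular distance δ = d/R = 3919.6 / 3958.8 = 0.990098 rad.
With φ₁ = -6.207° = -0.108333 rad and θ = 333° = 5.811946 rad:
sin φ₂ = sin φ₁ cos δ + cos φ₁ sin δ cos θ = (-0.108121)(0.548608) + (0.994138)(0.836080)(0.891007) = 0.681269
φ₂ = asin(0.681269) = 0.749495 rad = 42.943°.
Δλ = atan2( sin θ sin δ cos φ₁ , cos δ − sin φ₁ sin φ₂ ) = atan2(-0.377347, 0.622267) = -0.545117 rad = -31.233°.
λ₂ = λ₁ + Δλ = 43.606°.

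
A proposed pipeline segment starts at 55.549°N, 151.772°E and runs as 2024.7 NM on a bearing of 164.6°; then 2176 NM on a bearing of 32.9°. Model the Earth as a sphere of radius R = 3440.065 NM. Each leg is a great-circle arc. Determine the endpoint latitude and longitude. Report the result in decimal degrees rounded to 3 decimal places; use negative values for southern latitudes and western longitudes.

Apply the spherical direct solution leg by leg, carrying full precision between legs.
Leg 1: from (55.549°, 151.772°), δ = 2024.7/3440.065 = 0.588564 rad, θ = 164.6° → φ = 22.524°, λ = 160.956°.
Leg 2: from (22.524°, 160.956°), δ = 2176/3440.065 = 0.632546 rad, θ = 32.9° → φ = 50.128°, λ = -168.983°.

latitude 50.128°, longitude -168.983°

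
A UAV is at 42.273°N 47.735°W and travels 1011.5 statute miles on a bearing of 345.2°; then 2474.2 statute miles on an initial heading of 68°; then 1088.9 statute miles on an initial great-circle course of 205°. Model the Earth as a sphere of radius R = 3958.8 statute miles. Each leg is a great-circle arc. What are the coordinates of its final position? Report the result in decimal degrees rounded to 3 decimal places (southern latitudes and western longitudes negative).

latitude 38.117°, longitude 0.903°

Apply the spherical direct solution leg by leg, carrying full precision between legs.
Leg 1: from (42.273°, -47.735°), δ = 1011.5/3958.8 = 0.255507 rad, θ = 345.2° → φ = 56.267°, λ = -54.411°.
Leg 2: from (56.267°, -54.411°), δ = 2474.2/3958.8 = 0.624987 rad, θ = 68° → φ = 52.764°, λ = 9.292°.
Leg 3: from (52.764°, 9.292°), δ = 1088.9/3958.8 = 0.275058 rad, θ = 205° → φ = 38.117°, λ = 0.903°.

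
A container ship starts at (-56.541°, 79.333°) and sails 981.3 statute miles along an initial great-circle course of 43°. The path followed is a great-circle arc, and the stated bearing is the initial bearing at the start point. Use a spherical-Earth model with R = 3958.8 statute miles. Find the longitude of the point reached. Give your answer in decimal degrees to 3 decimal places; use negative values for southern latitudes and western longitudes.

Angular distance δ = d/R = 981.3 / 3958.8 = 0.247878 rad.
Start latitude φ₁ = -0.986827 rad; initial bearing θ = 0.750492 rad.
Destination latitude: φ₂ = arcsin( sin φ₁ cos δ + cos φ₁ sin δ cos θ ) = arcsin(-0.709851) = -45.223°.
For the longitude increment, Δλ = atan2( sin θ sin δ cos φ₁, cos δ − sin φ₁ sin φ₂ ) = atan2(0.092254, 0.377220) = 13.743°.
Hence λ₂ = 79.333° + 13.743° = 93.076°.

longitude 93.076°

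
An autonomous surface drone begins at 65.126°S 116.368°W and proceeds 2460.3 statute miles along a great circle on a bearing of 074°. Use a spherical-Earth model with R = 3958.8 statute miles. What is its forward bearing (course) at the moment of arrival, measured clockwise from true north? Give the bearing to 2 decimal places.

final bearing 33.01°

Central angle δ = d/R = 0.621476 rad.
With φ₁ = -65.126° = -1.136663 rad and θ = 74° = 1.291544 rad:
Applying the spherical law of cosines for sides, sin φ₂ = sin φ₁ cos δ + cos φ₁ sin δ cos θ = -0.670096, so φ₂ = -42.074°.
For the longitude increment, Δλ = atan2( sin θ sin δ cos φ₁, cos δ − sin φ₁ sin φ₂ ) = atan2(0.235415, 0.205086) = 48.939°.
λ₂ = λ₁ + Δλ = -67.429°.
The forward bearing on arrival equals the back-azimuth from the destination plus 180°.
Back-azimuth from P₂ (-42.07°, -67.43°) to P₁ (-65.13°, -116.37°), with Δλ' = λ₁ − λ₂ = -48.94°: atan2( sin Δλ' cos φ₁ , cos φ₂ sin φ₁ − sin φ₂ cos φ₁ cos Δλ' ) = 213.01°.
Final bearing = (213.01° + 180°) mod 360° = 33.01°.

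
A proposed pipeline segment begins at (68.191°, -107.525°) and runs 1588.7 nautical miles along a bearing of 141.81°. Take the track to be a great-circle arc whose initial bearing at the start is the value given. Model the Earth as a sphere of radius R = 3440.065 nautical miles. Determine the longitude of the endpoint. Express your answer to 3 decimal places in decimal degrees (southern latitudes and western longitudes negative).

longitude -84.799°

The arc subtends δ = 1588.7/3440.065 = 0.461823 rad at the centre.
With φ₁ = 68.191° = 1.190157 rad and θ = 141.81° = 2.475051 rad:
Destination latitude: φ₂ = arcsin( sin φ₁ cos δ + cos φ₁ sin δ cos θ ) = arcsin(0.701059) = 44.512°.
For the longitude increment, Δλ = atan2( sin θ sin δ cos φ₁, cos δ − sin φ₁ sin φ₂ ) = atan2(0.102348, 0.244359) = 22.726°.
λ₂ = λ₁ + Δλ = -84.799°.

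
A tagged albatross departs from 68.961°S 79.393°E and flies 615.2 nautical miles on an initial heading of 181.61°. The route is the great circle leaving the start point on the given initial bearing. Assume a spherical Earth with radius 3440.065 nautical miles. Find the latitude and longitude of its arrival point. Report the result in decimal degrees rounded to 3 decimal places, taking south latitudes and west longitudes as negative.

latitude -79.200°, longitude 77.865°

δ = 615.2/3440.065 = 0.178834 rad (10.2464°).
With φ₁ = -68.961° = -1.203597 rad and θ = 181.61° = 3.169692 rad:
Applying the spherical law of cosines for sides, sin φ₂ = sin φ₁ cos δ + cos φ₁ sin δ cos θ = -0.982286, so φ₂ = -79.200°.
Δλ = atan2( sin θ sin δ cos φ₁ , cos δ − sin φ₁ sin φ₂ ) = atan2(-0.001794, 0.067248) = -0.026674 rad = -1.528°.
λ₂ = λ₁ + Δλ = 77.865°.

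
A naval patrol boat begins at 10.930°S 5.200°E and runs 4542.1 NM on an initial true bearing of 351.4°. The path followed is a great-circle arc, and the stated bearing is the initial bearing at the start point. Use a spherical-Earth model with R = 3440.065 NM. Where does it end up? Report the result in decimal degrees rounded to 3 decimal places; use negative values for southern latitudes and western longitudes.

latitude 63.322°, longitude -13.624°

The arc subtends δ = 4542.1/3440.065 = 1.320353 rad at the centre.
Start latitude φ₁ = -0.190764 rad; initial bearing θ = 6.133087 rad.
sin φ₂ = sin φ₁ cos δ + cos φ₁ sin δ cos θ = (-0.189610)(0.247834) + (0.981860)(0.968803)(0.988756) = 0.893541
φ₂ = asin(0.893541) = 1.105172 rad = 63.322°.
Then Δλ = atan2(-0.142242, 0.417257) = -0.328543 rad, from sin θ sin δ cos φ₁ over cos δ − sin φ₁ sin φ₂.
λ₂ = 5.200° + -18.824° = -13.624°.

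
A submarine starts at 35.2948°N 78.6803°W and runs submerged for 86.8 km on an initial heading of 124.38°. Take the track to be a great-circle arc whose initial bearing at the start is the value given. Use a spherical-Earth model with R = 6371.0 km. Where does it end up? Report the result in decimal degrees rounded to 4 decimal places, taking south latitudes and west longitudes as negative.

latitude 34.8515°, longitude -77.8952°

The arc subtends δ = 86.8/6371 = 0.013624 rad at the centre.
Start latitude φ₁ = 0.616010 rad; initial bearing θ = 2.170841 rad.
sin φ₂ = sin φ₁ cos δ + cos φ₁ sin δ cos θ = (0.577784)(0.999907) + (0.816190)(0.013624)(-0.564679) = 0.571451
φ₂ = asin(0.571451) = 0.608273 rad = 34.8515°.
For the longitude increment, Δλ = atan2( sin θ sin δ cos φ₁, cos δ − sin φ₁ sin φ₂ ) = atan2(0.009177, 0.669732) = 0.7851°.
λ₂ = -78.6803° + 0.7851° = -77.8952°.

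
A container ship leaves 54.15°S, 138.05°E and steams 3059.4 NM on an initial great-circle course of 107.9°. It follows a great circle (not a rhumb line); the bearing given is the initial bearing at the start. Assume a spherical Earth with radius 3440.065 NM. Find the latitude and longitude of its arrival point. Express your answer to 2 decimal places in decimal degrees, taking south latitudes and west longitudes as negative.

latitude -40.57°, longitude -145.30°

Angular distance δ = d/R = 3059.4 / 3440.065 = 0.889344 rad.
With φ₁ = -54.15° = -0.945096 rad and θ = 107.9° = 1.883210 rad:
sin φ₂ = sin φ₁ cos δ + cos φ₁ sin δ cos θ = (-0.810553)(0.629922) + (0.585665)(0.776658)(-0.307357) = -0.650390
φ₂ = asin(-0.650390) = -0.708098 rad = -40.57°.
For the longitude increment, Δλ = atan2( sin θ sin δ cos φ₁, cos δ − sin φ₁ sin φ₂ ) = atan2(0.432844, 0.102746) = 76.65°.
λ₂ = 138.05° + 76.65° = 214.70°, normalized to (−180°, 180°] → -145.30°.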